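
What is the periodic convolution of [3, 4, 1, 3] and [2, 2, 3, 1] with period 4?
Use y[k] = Σ_j f[j]·g[(k-j) mod 4]. y[0] = 3×2 + 4×1 + 1×3 + 3×2 = 19; y[1] = 3×2 + 4×2 + 1×1 + 3×3 = 24; y[2] = 3×3 + 4×2 + 1×2 + 3×1 = 22; y[3] = 3×1 + 4×3 + 1×2 + 3×2 = 23. Result: [19, 24, 22, 23]

[19, 24, 22, 23]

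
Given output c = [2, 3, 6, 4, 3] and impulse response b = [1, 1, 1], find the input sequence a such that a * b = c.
Deconvolve c=[2, 3, 6, 4, 3] by b=[1, 1, 1]. Since b[0]=1, solve forward: a[0] = c[0] / 1 = 2; a[1] = (c[1] - 2×1) / 1 = 1; a[2] = (c[2] - 1×1 - 2×1) / 1 = 3. So a = [2, 1, 3]. Check by forward convolution: c[0] = 2×1 = 2; c[1] = 2×1 + 1×1 = 3; c[2] = 2×1 + 1×1 + 3×1 = 6; c[3] = 1×1 + 3×1 = 4; c[4] = 3×1 = 3

[2, 1, 3]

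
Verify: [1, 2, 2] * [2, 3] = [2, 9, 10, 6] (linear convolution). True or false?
Recompute linear convolution of [1, 2, 2] and [2, 3]: y[0] = 1×2 = 2; y[1] = 1×3 + 2×2 = 7; y[2] = 2×3 + 2×2 = 10; y[3] = 2×3 = 6 → [2, 7, 10, 6]. Compare to given [2, 9, 10, 6]: they differ at index 1: given 9, correct 7, so answer: No

No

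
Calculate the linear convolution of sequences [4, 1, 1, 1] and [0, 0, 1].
y[0] = 4×0 = 0; y[1] = 4×0 + 1×0 = 0; y[2] = 4×1 + 1×0 + 1×0 = 4; y[3] = 1×1 + 1×0 + 1×0 = 1; y[4] = 1×1 + 1×0 = 1; y[5] = 1×1 = 1

[0, 0, 4, 1, 1, 1]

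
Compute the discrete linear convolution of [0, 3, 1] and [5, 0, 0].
y[0] = 0×5 = 0; y[1] = 0×0 + 3×5 = 15; y[2] = 0×0 + 3×0 + 1×5 = 5; y[3] = 3×0 + 1×0 = 0; y[4] = 1×0 = 0

[0, 15, 5, 0, 0]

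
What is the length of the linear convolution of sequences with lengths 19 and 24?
Linear/full convolution length: m + n - 1 = 19 + 24 - 1 = 42

42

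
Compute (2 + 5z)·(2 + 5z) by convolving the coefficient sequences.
Ascending coefficients: a = [2, 5], b = [2, 5]. c[0] = 2×2 = 4; c[1] = 2×5 + 5×2 = 20; c[2] = 5×5 = 25. Result coefficients: [4, 20, 25] → 4 + 20z + 25z^2

4 + 20z + 25z^2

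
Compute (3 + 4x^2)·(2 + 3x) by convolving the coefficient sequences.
Ascending coefficients: a = [3, 0, 4], b = [2, 3]. c[0] = 3×2 = 6; c[1] = 3×3 + 0×2 = 9; c[2] = 0×3 + 4×2 = 8; c[3] = 4×3 = 12. Result coefficients: [6, 9, 8, 12] → 6 + 9x + 8x^2 + 12x^3

6 + 9x + 8x^2 + 12x^3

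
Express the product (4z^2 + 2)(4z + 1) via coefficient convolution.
Ascending coefficients: a = [2, 0, 4], b = [1, 4]. c[0] = 2×1 = 2; c[1] = 2×4 + 0×1 = 8; c[2] = 0×4 + 4×1 = 4; c[3] = 4×4 = 16. Result coefficients: [2, 8, 4, 16] → 16z^3 + 4z^2 + 8z + 2

16z^3 + 4z^2 + 8z + 2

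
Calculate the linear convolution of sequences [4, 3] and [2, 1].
y[0] = 4×2 = 8; y[1] = 4×1 + 3×2 = 10; y[2] = 3×1 = 3

[8, 10, 3]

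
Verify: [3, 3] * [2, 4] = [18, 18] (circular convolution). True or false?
Recompute circular convolution of [3, 3] and [2, 4]: y[0] = 3×2 + 3×4 = 18; y[1] = 3×4 + 3×2 = 18 → [18, 18]. Given [18, 18] matches, so answer: Yes

Yes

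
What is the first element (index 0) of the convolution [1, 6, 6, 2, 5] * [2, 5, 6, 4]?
Use y[k] = Σ_i a[i]·b[k-i] at k=0. y[0] = 1×2 = 2

2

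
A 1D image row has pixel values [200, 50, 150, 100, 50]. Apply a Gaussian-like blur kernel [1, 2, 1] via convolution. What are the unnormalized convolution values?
Convolve image row [200, 50, 150, 100, 50] with kernel [1, 2, 1]: y[0] = 200×1 = 200; y[1] = 200×2 + 50×1 = 450; y[2] = 200×1 + 50×2 + 150×1 = 450; y[3] = 50×1 + 150×2 + 100×1 = 450; y[4] = 150×1 + 100×2 + 50×1 = 400; y[5] = 100×1 + 50×2 = 200; y[6] = 50×1 = 50 → [200, 450, 450, 450, 400, 200, 50]. Normalization factor = sum(kernel) = 4.

[200, 450, 450, 450, 400, 200, 50]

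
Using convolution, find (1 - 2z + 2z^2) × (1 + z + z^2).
Ascending coefficients: a = [1, -2, 2], b = [1, 1, 1]. c[0] = 1×1 = 1; c[1] = 1×1 + -2×1 = -1; c[2] = 1×1 + -2×1 + 2×1 = 1; c[3] = -2×1 + 2×1 = 0; c[4] = 2×1 = 2. Result coefficients: [1, -1, 1, 0, 2] → 1 - z + z^2 + 2z^4

1 - z + z^2 + 2z^4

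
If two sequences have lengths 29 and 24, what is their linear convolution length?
Linear/full convolution length: m + n - 1 = 29 + 24 - 1 = 52

52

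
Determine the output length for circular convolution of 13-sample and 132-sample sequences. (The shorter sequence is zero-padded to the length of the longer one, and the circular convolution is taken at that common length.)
Circular convolution (zero-padding the shorter input) has length max(m, n) = max(13, 132) = 132

132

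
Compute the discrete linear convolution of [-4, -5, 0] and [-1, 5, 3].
y[0] = -4×-1 = 4; y[1] = -4×5 + -5×-1 = -15; y[2] = -4×3 + -5×5 + 0×-1 = -37; y[3] = -5×3 + 0×5 = -15; y[4] = 0×3 = 0

[4, -15, -37, -15, 0]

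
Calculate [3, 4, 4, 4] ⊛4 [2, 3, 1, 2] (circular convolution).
Use y[k] = Σ_j f[j]·g[(k-j) mod 4]. y[0] = 3×2 + 4×2 + 4×1 + 4×3 = 30; y[1] = 3×3 + 4×2 + 4×2 + 4×1 = 29; y[2] = 3×1 + 4×3 + 4×2 + 4×2 = 31; y[3] = 3×2 + 4×1 + 4×3 + 4×2 = 30. Result: [30, 29, 31, 30]

[30, 29, 31, 30]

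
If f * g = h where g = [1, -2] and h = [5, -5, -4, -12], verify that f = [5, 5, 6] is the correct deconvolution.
Forward-compute [5, 5, 6] * [1, -2]: h[0] = 5×1 = 5; h[1] = 5×-2 + 5×1 = -5; h[2] = 5×-2 + 6×1 = -4; h[3] = 6×-2 = -12 → [5, -5, -4, -12]. Matches given h = [5, -5, -4, -12], so verified.

Verified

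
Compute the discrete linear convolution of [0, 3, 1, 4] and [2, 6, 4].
y[0] = 0×2 = 0; y[1] = 0×6 + 3×2 = 6; y[2] = 0×4 + 3×6 + 1×2 = 20; y[3] = 3×4 + 1×6 + 4×2 = 26; y[4] = 1×4 + 4×6 = 28; y[5] = 4×4 = 16

[0, 6, 20, 26, 28, 16]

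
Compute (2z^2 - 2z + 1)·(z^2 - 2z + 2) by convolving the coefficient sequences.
Ascending coefficients: a = [1, -2, 2], b = [2, -2, 1]. c[0] = 1×2 = 2; c[1] = 1×-2 + -2×2 = -6; c[2] = 1×1 + -2×-2 + 2×2 = 9; c[3] = -2×1 + 2×-2 = -6; c[4] = 2×1 = 2. Result coefficients: [2, -6, 9, -6, 2] → 2z^4 - 6z^3 + 9z^2 - 6z + 2

2z^4 - 6z^3 + 9z^2 - 6z + 2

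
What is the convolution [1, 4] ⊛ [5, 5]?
y[0] = 1×5 = 5; y[1] = 1×5 + 4×5 = 25; y[2] = 4×5 = 20

[5, 25, 20]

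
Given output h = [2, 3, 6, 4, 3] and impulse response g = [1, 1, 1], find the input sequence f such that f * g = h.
Deconvolve h=[2, 3, 6, 4, 3] by g=[1, 1, 1]. Since g[0]=1, solve forward: f[0] = h[0] / 1 = 2; f[1] = (h[1] - 2×1) / 1 = 1; f[2] = (h[2] - 1×1 - 2×1) / 1 = 3. So f = [2, 1, 3]. Check by forward convolution: h[0] = 2×1 = 2; h[1] = 2×1 + 1×1 = 3; h[2] = 2×1 + 1×1 + 3×1 = 6; h[3] = 1×1 + 3×1 = 4; h[4] = 3×1 = 3

[2, 1, 3]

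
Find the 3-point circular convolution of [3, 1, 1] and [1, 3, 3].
Use y[k] = Σ_j a[j]·b[(k-j) mod 3]. y[0] = 3×1 + 1×3 + 1×3 = 9; y[1] = 3×3 + 1×1 + 1×3 = 13; y[2] = 3×3 + 1×3 + 1×1 = 13. Result: [9, 13, 13]

[9, 13, 13]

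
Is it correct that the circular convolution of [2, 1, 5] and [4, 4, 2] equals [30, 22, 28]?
Recompute circular convolution of [2, 1, 5] and [4, 4, 2]: y[0] = 2×4 + 1×2 + 5×4 = 30; y[1] = 2×4 + 1×4 + 5×2 = 22; y[2] = 2×2 + 1×4 + 5×4 = 28 → [30, 22, 28]. Given [30, 22, 28] matches, so answer: Yes

Yes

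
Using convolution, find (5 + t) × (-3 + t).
Ascending coefficients: a = [5, 1], b = [-3, 1]. c[0] = 5×-3 = -15; c[1] = 5×1 + 1×-3 = 2; c[2] = 1×1 = 1. Result coefficients: [-15, 2, 1] → -15 + 2t + t^2

-15 + 2t + t^2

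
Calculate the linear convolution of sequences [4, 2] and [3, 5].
y[0] = 4×3 = 12; y[1] = 4×5 + 2×3 = 26; y[2] = 2×5 = 10

[12, 26, 10]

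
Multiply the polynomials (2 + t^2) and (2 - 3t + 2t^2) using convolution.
Ascending coefficients: a = [2, 0, 1], b = [2, -3, 2]. c[0] = 2×2 = 4; c[1] = 2×-3 + 0×2 = -6; c[2] = 2×2 + 0×-3 + 1×2 = 6; c[3] = 0×2 + 1×-3 = -3; c[4] = 1×2 = 2. Result coefficients: [4, -6, 6, -3, 2] → 4 - 6t + 6t^2 - 3t^3 + 2t^4

4 - 6t + 6t^2 - 3t^3 + 2t^4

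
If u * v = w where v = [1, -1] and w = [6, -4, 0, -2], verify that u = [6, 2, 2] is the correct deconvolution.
Forward-compute [6, 2, 2] * [1, -1]: w[0] = 6×1 = 6; w[1] = 6×-1 + 2×1 = -4; w[2] = 2×-1 + 2×1 = 0; w[3] = 2×-1 = -2 → [6, -4, 0, -2]. Matches given w = [6, -4, 0, -2], so verified.

Verified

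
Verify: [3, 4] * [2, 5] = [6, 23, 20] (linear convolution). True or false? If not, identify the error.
Recompute linear convolution of [3, 4] and [2, 5]: y[0] = 3×2 = 6; y[1] = 3×5 + 4×2 = 23; y[2] = 4×5 = 20 → [6, 23, 20]. Given [6, 23, 20] matches, so answer: Yes

Yes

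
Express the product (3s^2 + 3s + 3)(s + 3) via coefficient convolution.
Ascending coefficients: a = [3, 3, 3], b = [3, 1]. c[0] = 3×3 = 9; c[1] = 3×1 + 3×3 = 12; c[2] = 3×1 + 3×3 = 12; c[3] = 3×1 = 3. Result coefficients: [9, 12, 12, 3] → 3s^3 + 12s^2 + 12s + 9

3s^3 + 12s^2 + 12s + 9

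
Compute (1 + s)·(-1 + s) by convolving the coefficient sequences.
Ascending coefficients: a = [1, 1], b = [-1, 1]. c[0] = 1×-1 = -1; c[1] = 1×1 + 1×-1 = 0; c[2] = 1×1 = 1. Result coefficients: [-1, 0, 1] → -1 + s^2

-1 + s^2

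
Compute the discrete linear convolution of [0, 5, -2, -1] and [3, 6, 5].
y[0] = 0×3 = 0; y[1] = 0×6 + 5×3 = 15; y[2] = 0×5 + 5×6 + -2×3 = 24; y[3] = 5×5 + -2×6 + -1×3 = 10; y[4] = -2×5 + -1×6 = -16; y[5] = -1×5 = -5

[0, 15, 24, 10, -16, -5]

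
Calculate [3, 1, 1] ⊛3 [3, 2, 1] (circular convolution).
Use y[k] = Σ_j f[j]·g[(k-j) mod 3]. y[0] = 3×3 + 1×1 + 1×2 = 12; y[1] = 3×2 + 1×3 + 1×1 = 10; y[2] = 3×1 + 1×2 + 1×3 = 8. Result: [12, 10, 8]

[12, 10, 8]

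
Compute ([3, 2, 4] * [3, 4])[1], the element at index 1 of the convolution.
Use y[k] = Σ_i a[i]·b[k-i] at k=1. y[1] = 3×4 + 2×3 = 18

18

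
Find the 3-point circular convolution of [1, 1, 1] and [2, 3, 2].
Use y[k] = Σ_j a[j]·b[(k-j) mod 3]. y[0] = 1×2 + 1×2 + 1×3 = 7; y[1] = 1×3 + 1×2 + 1×2 = 7; y[2] = 1×2 + 1×3 + 1×2 = 7. Result: [7, 7, 7]

[7, 7, 7]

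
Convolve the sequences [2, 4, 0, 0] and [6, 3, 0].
y[0] = 2×6 = 12; y[1] = 2×3 + 4×6 = 30; y[2] = 2×0 + 4×3 + 0×6 = 12; y[3] = 4×0 + 0×3 + 0×6 = 0; y[4] = 0×0 + 0×3 = 0; y[5] = 0×0 = 0

[12, 30, 12, 0, 0, 0]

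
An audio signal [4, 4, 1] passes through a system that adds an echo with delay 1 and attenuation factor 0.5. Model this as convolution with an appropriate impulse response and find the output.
Direct-path + delayed-attenuated-path model → impulse response h = [1, 0.5] (1 at lag 0, 0.5 at lag 1). Output y[n] = x[n] + 0.5·x[n - 1] (with x[n] = 0 outside 0..2): y[0] = 4 + 0.5×0 = 4; y[1] = 4 + 0.5×4 = 6.0; y[2] = 1 + 0.5×4 = 3.0; y[3] = 0 + 0.5×1 = 0.5. So y = [4, 6.0, 3.0, 0.5]

[4, 6.0, 3.0, 0.5]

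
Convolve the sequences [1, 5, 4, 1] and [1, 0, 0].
y[0] = 1×1 = 1; y[1] = 1×0 + 5×1 = 5; y[2] = 1×0 + 5×0 + 4×1 = 4; y[3] = 5×0 + 4×0 + 1×1 = 1; y[4] = 4×0 + 1×0 = 0; y[5] = 1×0 = 0

[1, 5, 4, 1, 0, 0]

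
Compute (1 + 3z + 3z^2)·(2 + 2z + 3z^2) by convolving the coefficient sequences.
Ascending coefficients: a = [1, 3, 3], b = [2, 2, 3]. c[0] = 1×2 = 2; c[1] = 1×2 + 3×2 = 8; c[2] = 1×3 + 3×2 + 3×2 = 15; c[3] = 3×3 + 3×2 = 15; c[4] = 3×3 = 9. Result coefficients: [2, 8, 15, 15, 9] → 2 + 8z + 15z^2 + 15z^3 + 9z^4

2 + 8z + 15z^2 + 15z^3 + 9z^4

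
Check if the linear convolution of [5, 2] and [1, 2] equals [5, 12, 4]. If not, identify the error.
Recompute linear convolution of [5, 2] and [1, 2]: y[0] = 5×1 = 5; y[1] = 5×2 + 2×1 = 12; y[2] = 2×2 = 4 → [5, 12, 4]. Given [5, 12, 4] matches, so answer: Yes

Yes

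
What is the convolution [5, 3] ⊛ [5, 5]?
y[0] = 5×5 = 25; y[1] = 5×5 + 3×5 = 40; y[2] = 3×5 = 15

[25, 40, 15]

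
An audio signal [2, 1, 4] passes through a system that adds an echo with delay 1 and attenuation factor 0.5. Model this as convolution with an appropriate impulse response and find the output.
Direct-path + delayed-attenuated-path model → impulse response h = [1, 0.5] (1 at lag 0, 0.5 at lag 1). Output y[n] = x[n] + 0.5·x[n - 1] (with x[n] = 0 outside 0..2): y[0] = 2 + 0.5×0 = 2; y[1] = 1 + 0.5×2 = 2.0; y[2] = 4 + 0.5×1 = 4.5; y[3] = 0 + 0.5×4 = 2.0. So y = [2, 2.0, 4.5, 2.0]

[2, 2.0, 4.5, 2.0]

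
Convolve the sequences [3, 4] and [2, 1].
y[0] = 3×2 = 6; y[1] = 3×1 + 4×2 = 11; y[2] = 4×1 = 4

[6, 11, 4]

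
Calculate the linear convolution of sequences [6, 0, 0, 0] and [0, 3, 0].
y[0] = 6×0 = 0; y[1] = 6×3 + 0×0 = 18; y[2] = 6×0 + 0×3 + 0×0 = 0; y[3] = 0×0 + 0×3 + 0×0 = 0; y[4] = 0×0 + 0×3 = 0; y[5] = 0×0 = 0

[0, 18, 0, 0, 0, 0]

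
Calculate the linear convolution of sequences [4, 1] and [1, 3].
y[0] = 4×1 = 4; y[1] = 4×3 + 1×1 = 13; y[2] = 1×3 = 3

[4, 13, 3]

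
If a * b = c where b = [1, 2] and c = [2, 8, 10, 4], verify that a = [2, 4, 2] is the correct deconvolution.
Forward-compute [2, 4, 2] * [1, 2]: c[0] = 2×1 = 2; c[1] = 2×2 + 4×1 = 8; c[2] = 4×2 + 2×1 = 10; c[3] = 2×2 = 4 → [2, 8, 10, 4]. Matches given c = [2, 8, 10, 4], so verified.

Verified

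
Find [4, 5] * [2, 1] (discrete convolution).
y[0] = 4×2 = 8; y[1] = 4×1 + 5×2 = 14; y[2] = 5×1 = 5

[8, 14, 5]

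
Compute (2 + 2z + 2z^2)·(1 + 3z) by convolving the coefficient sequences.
Ascending coefficients: a = [2, 2, 2], b = [1, 3]. c[0] = 2×1 = 2; c[1] = 2×3 + 2×1 = 8; c[2] = 2×3 + 2×1 = 8; c[3] = 2×3 = 6. Result coefficients: [2, 8, 8, 6] → 2 + 8z + 8z^2 + 6z^3

2 + 8z + 8z^2 + 6z^3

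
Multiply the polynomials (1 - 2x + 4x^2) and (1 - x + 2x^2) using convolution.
Ascending coefficients: a = [1, -2, 4], b = [1, -1, 2]. c[0] = 1×1 = 1; c[1] = 1×-1 + -2×1 = -3; c[2] = 1×2 + -2×-1 + 4×1 = 8; c[3] = -2×2 + 4×-1 = -8; c[4] = 4×2 = 8. Result coefficients: [1, -3, 8, -8, 8] → 1 - 3x + 8x^2 - 8x^3 + 8x^4

1 - 3x + 8x^2 - 8x^3 + 8x^4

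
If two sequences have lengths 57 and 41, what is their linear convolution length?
Linear/full convolution length: m + n - 1 = 57 + 41 - 1 = 97

97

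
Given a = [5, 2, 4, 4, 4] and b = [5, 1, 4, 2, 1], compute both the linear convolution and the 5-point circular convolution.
Linear: y_lin[0] = 5×5 = 25; y_lin[1] = 5×1 + 2×5 = 15; y_lin[2] = 5×4 + 2×1 + 4×5 = 42; y_lin[3] = 5×2 + 2×4 + 4×1 + 4×5 = 42; y_lin[4] = 5×1 + 2×2 + 4×4 + 4×1 + 4×5 = 49; y_lin[5] = 2×1 + 4×2 + 4×4 + 4×1 = 30; y_lin[6] = 4×1 + 4×2 + 4×4 = 28; y_lin[7] = 4×1 + 4×2 = 12; y_lin[8] = 4×1 = 4 → [25, 15, 42, 42, 49, 30, 28, 12, 4]. Circular (length 5): y[0] = 5×5 + 2×1 + 4×2 + 4×4 + 4×1 = 55; y[1] = 5×1 + 2×5 + 4×1 + 4×2 + 4×4 = 43; y[2] = 5×4 + 2×1 + 4×5 + 4×1 + 4×2 = 54; y[3] = 5×2 + 2×4 + 4×1 + 4×5 + 4×1 = 46; y[4] = 5×1 + 2×2 + 4×4 + 4×1 + 4×5 = 49 → [55, 43, 54, 46, 49]

Linear: [25, 15, 42, 42, 49, 30, 28, 12, 4], Circular: [55, 43, 54, 46, 49]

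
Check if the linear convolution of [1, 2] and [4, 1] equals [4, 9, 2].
Recompute linear convolution of [1, 2] and [4, 1]: y[0] = 1×4 = 4; y[1] = 1×1 + 2×4 = 9; y[2] = 2×1 = 2 → [4, 9, 2]. Given [4, 9, 2] matches, so answer: Yes

Yes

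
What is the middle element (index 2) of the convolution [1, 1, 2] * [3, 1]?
Use y[k] = Σ_i a[i]·b[k-i] at k=2. y[2] = 1×1 + 2×3 = 7

7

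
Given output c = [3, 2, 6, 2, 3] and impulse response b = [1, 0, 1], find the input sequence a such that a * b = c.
Deconvolve c=[3, 2, 6, 2, 3] by b=[1, 0, 1]. Since b[0]=1, solve forward: a[0] = c[0] / 1 = 3; a[1] = (c[1] - 3×0) / 1 = 2; a[2] = (c[2] - 2×0 - 3×1) / 1 = 3. So a = [3, 2, 3]. Check by forward convolution: c[0] = 3×1 = 3; c[1] = 3×0 + 2×1 = 2; c[2] = 3×1 + 2×0 + 3×1 = 6; c[3] = 2×1 + 3×0 = 2; c[4] = 3×1 = 3

[3, 2, 3]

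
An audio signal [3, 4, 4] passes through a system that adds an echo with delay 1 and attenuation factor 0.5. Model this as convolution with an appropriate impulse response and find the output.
Direct-path + delayed-attenuated-path model → impulse response h = [1, 0.5] (1 at lag 0, 0.5 at lag 1). Output y[n] = x[n] + 0.5·x[n - 1] (with x[n] = 0 outside 0..2): y[0] = 3 + 0.5×0 = 3; y[1] = 4 + 0.5×3 = 5.5; y[2] = 4 + 0.5×4 = 6.0; y[3] = 0 + 0.5×4 = 2.0. So y = [3, 5.5, 6.0, 2.0]

[3, 5.5, 6.0, 2.0]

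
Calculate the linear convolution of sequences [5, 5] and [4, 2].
y[0] = 5×4 = 20; y[1] = 5×2 + 5×4 = 30; y[2] = 5×2 = 10

[20, 30, 10]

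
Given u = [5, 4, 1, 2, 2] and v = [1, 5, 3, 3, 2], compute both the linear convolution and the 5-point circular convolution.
Linear: y_lin[0] = 5×1 = 5; y_lin[1] = 5×5 + 4×1 = 29; y_lin[2] = 5×3 + 4×5 + 1×1 = 36; y_lin[3] = 5×3 + 4×3 + 1×5 + 2×1 = 34; y_lin[4] = 5×2 + 4×3 + 1×3 + 2×5 + 2×1 = 37; y_lin[5] = 4×2 + 1×3 + 2×3 + 2×5 = 27; y_lin[6] = 1×2 + 2×3 + 2×3 = 14; y_lin[7] = 2×2 + 2×3 = 10; y_lin[8] = 2×2 = 4 → [5, 29, 36, 34, 37, 27, 14, 10, 4]. Circular (length 5): y[0] = 5×1 + 4×2 + 1×3 + 2×3 + 2×5 = 32; y[1] = 5×5 + 4×1 + 1×2 + 2×3 + 2×3 = 43; y[2] = 5×3 + 4×5 + 1×1 + 2×2 + 2×3 = 46; y[3] = 5×3 + 4×3 + 1×5 + 2×1 + 2×2 = 38; y[4] = 5×2 + 4×3 + 1×3 + 2×5 + 2×1 = 37 → [32, 43, 46, 38, 37]

Linear: [5, 29, 36, 34, 37, 27, 14, 10, 4], Circular: [32, 43, 46, 38, 37]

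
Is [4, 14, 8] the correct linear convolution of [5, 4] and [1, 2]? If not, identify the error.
Recompute linear convolution of [5, 4] and [1, 2]: y[0] = 5×1 = 5; y[1] = 5×2 + 4×1 = 14; y[2] = 4×2 = 8 → [5, 14, 8]. Compare to given [4, 14, 8]: they differ at index 0: given 4, correct 5, so answer: No

No. Error at index 0: given 4, correct 5.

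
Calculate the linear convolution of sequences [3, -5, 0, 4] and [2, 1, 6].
y[0] = 3×2 = 6; y[1] = 3×1 + -5×2 = -7; y[2] = 3×6 + -5×1 + 0×2 = 13; y[3] = -5×6 + 0×1 + 4×2 = -22; y[4] = 0×6 + 4×1 = 4; y[5] = 4×6 = 24

[6, -7, 13, -22, 4, 24]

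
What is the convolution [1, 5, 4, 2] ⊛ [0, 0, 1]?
y[0] = 1×0 = 0; y[1] = 1×0 + 5×0 = 0; y[2] = 1×1 + 5×0 + 4×0 = 1; y[3] = 5×1 + 4×0 + 2×0 = 5; y[4] = 4×1 + 2×0 = 4; y[5] = 2×1 = 2

[0, 0, 1, 5, 4, 2]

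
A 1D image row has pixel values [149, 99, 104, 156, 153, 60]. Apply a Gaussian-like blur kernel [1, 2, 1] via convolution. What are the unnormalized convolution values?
Convolve image row [149, 99, 104, 156, 153, 60] with kernel [1, 2, 1]: y[0] = 149×1 = 149; y[1] = 149×2 + 99×1 = 397; y[2] = 149×1 + 99×2 + 104×1 = 451; y[3] = 99×1 + 104×2 + 156×1 = 463; y[4] = 104×1 + 156×2 + 153×1 = 569; y[5] = 156×1 + 153×2 + 60×1 = 522; y[6] = 153×1 + 60×2 = 273; y[7] = 60×1 = 60 → [149, 397, 451, 463, 569, 522, 273, 60]. Normalization factor = sum(kernel) = 4.

[149, 397, 451, 463, 569, 522, 273, 60]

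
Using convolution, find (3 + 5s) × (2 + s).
Ascending coefficients: a = [3, 5], b = [2, 1]. c[0] = 3×2 = 6; c[1] = 3×1 + 5×2 = 13; c[2] = 5×1 = 5. Result coefficients: [6, 13, 5] → 6 + 13s + 5s^2

6 + 13s + 5s^2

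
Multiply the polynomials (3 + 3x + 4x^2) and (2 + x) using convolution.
Ascending coefficients: a = [3, 3, 4], b = [2, 1]. c[0] = 3×2 = 6; c[1] = 3×1 + 3×2 = 9; c[2] = 3×1 + 4×2 = 11; c[3] = 4×1 = 4. Result coefficients: [6, 9, 11, 4] → 6 + 9x + 11x^2 + 4x^3

6 + 9x + 11x^2 + 4x^3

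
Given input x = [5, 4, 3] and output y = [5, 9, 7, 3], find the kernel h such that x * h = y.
Output length 4 = len(x) + len(h) - 1 ⇒ len(h) = 2. Solve h forward using h[k] = (y[k] - Σ_{i≥1} x[i]·h[k-i]) / x[0]: h[0] = y[0] / x[0] = 5 / 5 = 1; h[1] = (y[1] - 4×1) / x[0] = (9 - 4×1) / 5 = 1. So h = [1, 1]. Forward-check [5, 4, 3] * [1, 1]: y[0] = 5×1 = 5; y[1] = 5×1 + 4×1 = 9; y[2] = 4×1 + 3×1 = 7; y[3] = 3×1 = 3 → [5, 9, 7, 3] ✓

[1, 1]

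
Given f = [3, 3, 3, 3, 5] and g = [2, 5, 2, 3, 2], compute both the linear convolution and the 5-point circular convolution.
Linear: y_lin[0] = 3×2 = 6; y_lin[1] = 3×5 + 3×2 = 21; y_lin[2] = 3×2 + 3×5 + 3×2 = 27; y_lin[3] = 3×3 + 3×2 + 3×5 + 3×2 = 36; y_lin[4] = 3×2 + 3×3 + 3×2 + 3×5 + 5×2 = 46; y_lin[5] = 3×2 + 3×3 + 3×2 + 5×5 = 46; y_lin[6] = 3×2 + 3×3 + 5×2 = 25; y_lin[7] = 3×2 + 5×3 = 21; y_lin[8] = 5×2 = 10 → [6, 21, 27, 36, 46, 46, 25, 21, 10]. Circular (length 5): y[0] = 3×2 + 3×2 + 3×3 + 3×2 + 5×5 = 52; y[1] = 3×5 + 3×2 + 3×2 + 3×3 + 5×2 = 46; y[2] = 3×2 + 3×5 + 3×2 + 3×2 + 5×3 = 48; y[3] = 3×3 + 3×2 + 3×5 + 3×2 + 5×2 = 46; y[4] = 3×2 + 3×3 + 3×2 + 3×5 + 5×2 = 46 → [52, 46, 48, 46, 46]

Linear: [6, 21, 27, 36, 46, 46, 25, 21, 10], Circular: [52, 46, 48, 46, 46]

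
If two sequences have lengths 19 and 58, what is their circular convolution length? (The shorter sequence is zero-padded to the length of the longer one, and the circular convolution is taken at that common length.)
Circular convolution (zero-padding the shorter input) has length max(m, n) = max(19, 58) = 58

58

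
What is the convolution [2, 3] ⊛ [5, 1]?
y[0] = 2×5 = 10; y[1] = 2×1 + 3×5 = 17; y[2] = 3×1 = 3

[10, 17, 3]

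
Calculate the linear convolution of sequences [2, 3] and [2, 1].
y[0] = 2×2 = 4; y[1] = 2×1 + 3×2 = 8; y[2] = 3×1 = 3

[4, 8, 3]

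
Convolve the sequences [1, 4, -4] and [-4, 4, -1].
y[0] = 1×-4 = -4; y[1] = 1×4 + 4×-4 = -12; y[2] = 1×-1 + 4×4 + -4×-4 = 31; y[3] = 4×-1 + -4×4 = -20; y[4] = -4×-1 = 4

[-4, -12, 31, -20, 4]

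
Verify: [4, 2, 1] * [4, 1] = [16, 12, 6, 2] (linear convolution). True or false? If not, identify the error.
Recompute linear convolution of [4, 2, 1] and [4, 1]: y[0] = 4×4 = 16; y[1] = 4×1 + 2×4 = 12; y[2] = 2×1 + 1×4 = 6; y[3] = 1×1 = 1 → [16, 12, 6, 1]. Compare to given [16, 12, 6, 2]: they differ at index 3: given 2, correct 1, so answer: No

No. Error at index 3: given 2, correct 1.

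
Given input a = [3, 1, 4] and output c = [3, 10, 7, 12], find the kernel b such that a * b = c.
Output length 4 = len(a) + len(b) - 1 ⇒ len(b) = 2. Solve b forward using b[k] = (c[k] - Σ_{i≥1} a[i]·b[k-i]) / a[0]: b[0] = c[0] / a[0] = 3 / 3 = 1; b[1] = (c[1] - 1×1) / a[0] = (10 - 1×1) / 3 = 3. So b = [1, 3]. Forward-check [3, 1, 4] * [1, 3]: c[0] = 3×1 = 3; c[1] = 3×3 + 1×1 = 10; c[2] = 1×3 + 4×1 = 7; c[3] = 4×3 = 12 → [3, 10, 7, 12] ✓

[1, 3]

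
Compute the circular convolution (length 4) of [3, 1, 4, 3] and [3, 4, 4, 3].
Use y[k] = Σ_j f[j]·g[(k-j) mod 4]. y[0] = 3×3 + 1×3 + 4×4 + 3×4 = 40; y[1] = 3×4 + 1×3 + 4×3 + 3×4 = 39; y[2] = 3×4 + 1×4 + 4×3 + 3×3 = 37; y[3] = 3×3 + 1×4 + 4×4 + 3×3 = 38. Result: [40, 39, 37, 38]

[40, 39, 37, 38]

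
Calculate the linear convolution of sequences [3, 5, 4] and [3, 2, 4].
y[0] = 3×3 = 9; y[1] = 3×2 + 5×3 = 21; y[2] = 3×4 + 5×2 + 4×3 = 34; y[3] = 5×4 + 4×2 = 28; y[4] = 4×4 = 16

[9, 21, 34, 28, 16]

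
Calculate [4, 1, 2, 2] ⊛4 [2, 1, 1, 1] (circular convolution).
Use y[k] = Σ_j a[j]·b[(k-j) mod 4]. y[0] = 4×2 + 1×1 + 2×1 + 2×1 = 13; y[1] = 4×1 + 1×2 + 2×1 + 2×1 = 10; y[2] = 4×1 + 1×1 + 2×2 + 2×1 = 11; y[3] = 4×1 + 1×1 + 2×1 + 2×2 = 11. Result: [13, 10, 11, 11]

[13, 10, 11, 11]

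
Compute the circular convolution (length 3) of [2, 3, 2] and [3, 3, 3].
Use y[k] = Σ_j s[j]·t[(k-j) mod 3]. y[0] = 2×3 + 3×3 + 2×3 = 21; y[1] = 2×3 + 3×3 + 2×3 = 21; y[2] = 2×3 + 3×3 + 2×3 = 21. Result: [21, 21, 21]

[21, 21, 21]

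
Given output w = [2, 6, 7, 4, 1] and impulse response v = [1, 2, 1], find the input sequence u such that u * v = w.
Deconvolve w=[2, 6, 7, 4, 1] by v=[1, 2, 1]. Since v[0]=1, solve forward: u[0] = w[0] / 1 = 2; u[1] = (w[1] - 2×2) / 1 = 2; u[2] = (w[2] - 2×2 - 2×1) / 1 = 1. So u = [2, 2, 1]. Check by forward convolution: w[0] = 2×1 = 2; w[1] = 2×2 + 2×1 = 6; w[2] = 2×1 + 2×2 + 1×1 = 7; w[3] = 2×1 + 1×2 = 4; w[4] = 1×1 = 1

[2, 2, 1]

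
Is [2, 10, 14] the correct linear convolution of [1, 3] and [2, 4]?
Recompute linear convolution of [1, 3] and [2, 4]: y[0] = 1×2 = 2; y[1] = 1×4 + 3×2 = 10; y[2] = 3×4 = 12 → [2, 10, 12]. Compare to given [2, 10, 14]: they differ at index 2: given 14, correct 12, so answer: No

No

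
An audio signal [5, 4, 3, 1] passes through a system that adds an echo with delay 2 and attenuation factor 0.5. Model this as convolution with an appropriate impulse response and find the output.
Direct-path + delayed-attenuated-path model → impulse response h = [1, 0, 0.5] (1 at lag 0, 0.5 at lag 2). Output y[n] = x[n] + 0.5·x[n - 2] (with x[n] = 0 outside 0..3): y[0] = 5 + 0.5×0 = 5; y[1] = 4 + 0.5×0 = 4; y[2] = 3 + 0.5×5 = 5.5; y[3] = 1 + 0.5×4 = 3.0; y[4] = 0 + 0.5×3 = 1.5; y[5] = 0 + 0.5×1 = 0.5. So y = [5, 4, 5.5, 3.0, 1.5, 0.5]

[5, 4, 5.5, 3.0, 1.5, 0.5]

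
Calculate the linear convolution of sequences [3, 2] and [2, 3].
y[0] = 3×2 = 6; y[1] = 3×3 + 2×2 = 13; y[2] = 2×3 = 6

[6, 13, 6]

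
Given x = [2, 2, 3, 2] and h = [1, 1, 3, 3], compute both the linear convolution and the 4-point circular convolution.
Linear: y_lin[0] = 2×1 = 2; y_lin[1] = 2×1 + 2×1 = 4; y_lin[2] = 2×3 + 2×1 + 3×1 = 11; y_lin[3] = 2×3 + 2×3 + 3×1 + 2×1 = 17; y_lin[4] = 2×3 + 3×3 + 2×1 = 17; y_lin[5] = 3×3 + 2×3 = 15; y_lin[6] = 2×3 = 6 → [2, 4, 11, 17, 17, 15, 6]. Circular (length 4): y[0] = 2×1 + 2×3 + 3×3 + 2×1 = 19; y[1] = 2×1 + 2×1 + 3×3 + 2×3 = 19; y[2] = 2×3 + 2×1 + 3×1 + 2×3 = 17; y[3] = 2×3 + 2×3 + 3×1 + 2×1 = 17 → [19, 19, 17, 17]

Linear: [2, 4, 11, 17, 17, 15, 6], Circular: [19, 19, 17, 17]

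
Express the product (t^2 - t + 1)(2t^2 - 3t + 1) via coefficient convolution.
Ascending coefficients: a = [1, -1, 1], b = [1, -3, 2]. c[0] = 1×1 = 1; c[1] = 1×-3 + -1×1 = -4; c[2] = 1×2 + -1×-3 + 1×1 = 6; c[3] = -1×2 + 1×-3 = -5; c[4] = 1×2 = 2. Result coefficients: [1, -4, 6, -5, 2] → 2t^4 - 5t^3 + 6t^2 - 4t + 1

2t^4 - 5t^3 + 6t^2 - 4t + 1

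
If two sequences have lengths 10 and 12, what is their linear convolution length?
Linear/full convolution length: m + n - 1 = 10 + 12 - 1 = 21

21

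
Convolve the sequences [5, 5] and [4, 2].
y[0] = 5×4 = 20; y[1] = 5×2 + 5×4 = 30; y[2] = 5×2 = 10

[20, 30, 10]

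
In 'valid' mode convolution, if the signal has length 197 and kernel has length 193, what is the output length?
'Valid' mode counts only positions where the kernel fully overlaps the signal: m - n + 1 = 197 - 193 + 1 = 5

5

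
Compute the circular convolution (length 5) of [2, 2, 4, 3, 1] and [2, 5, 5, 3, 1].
Use y[k] = Σ_j x[j]·h[(k-j) mod 5]. y[0] = 2×2 + 2×1 + 4×3 + 3×5 + 1×5 = 38; y[1] = 2×5 + 2×2 + 4×1 + 3×3 + 1×5 = 32; y[2] = 2×5 + 2×5 + 4×2 + 3×1 + 1×3 = 34; y[3] = 2×3 + 2×5 + 4×5 + 3×2 + 1×1 = 43; y[4] = 2×1 + 2×3 + 4×5 + 3×5 + 1×2 = 45. Result: [38, 32, 34, 43, 45]

[38, 32, 34, 43, 45]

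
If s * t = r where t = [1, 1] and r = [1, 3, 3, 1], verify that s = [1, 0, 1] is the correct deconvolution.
Forward-compute [1, 0, 1] * [1, 1]: r[0] = 1×1 = 1; r[1] = 1×1 + 0×1 = 1; r[2] = 0×1 + 1×1 = 1; r[3] = 1×1 = 1 → [1, 1, 1, 1]. Does not match given r = [1, 3, 3, 1].

Not verified. [1, 0, 1] * [1, 1] = [1, 1, 1, 1], which differs from [1, 3, 3, 1] at index 1.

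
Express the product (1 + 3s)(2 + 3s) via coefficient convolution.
Ascending coefficients: a = [1, 3], b = [2, 3]. c[0] = 1×2 = 2; c[1] = 1×3 + 3×2 = 9; c[2] = 3×3 = 9. Result coefficients: [2, 9, 9] → 2 + 9s + 9s^2

2 + 9s + 9s^2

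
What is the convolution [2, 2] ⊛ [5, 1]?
y[0] = 2×5 = 10; y[1] = 2×1 + 2×5 = 12; y[2] = 2×1 = 2

[10, 12, 2]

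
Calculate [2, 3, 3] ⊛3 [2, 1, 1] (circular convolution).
Use y[k] = Σ_j f[j]·g[(k-j) mod 3]. y[0] = 2×2 + 3×1 + 3×1 = 10; y[1] = 2×1 + 3×2 + 3×1 = 11; y[2] = 2×1 + 3×1 + 3×2 = 11. Result: [10, 11, 11]

[10, 11, 11]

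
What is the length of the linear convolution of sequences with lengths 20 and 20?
Linear/full convolution length: m + n - 1 = 20 + 20 - 1 = 39

39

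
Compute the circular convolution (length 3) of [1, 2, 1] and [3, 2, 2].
Use y[k] = Σ_j a[j]·b[(k-j) mod 3]. y[0] = 1×3 + 2×2 + 1×2 = 9; y[1] = 1×2 + 2×3 + 1×2 = 10; y[2] = 1×2 + 2×2 + 1×3 = 9. Result: [9, 10, 9]

[9, 10, 9]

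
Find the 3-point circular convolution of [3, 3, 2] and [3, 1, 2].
Use y[k] = Σ_j s[j]·t[(k-j) mod 3]. y[0] = 3×3 + 3×2 + 2×1 = 17; y[1] = 3×1 + 3×3 + 2×2 = 16; y[2] = 3×2 + 3×1 + 2×3 = 15. Result: [17, 16, 15]

[17, 16, 15]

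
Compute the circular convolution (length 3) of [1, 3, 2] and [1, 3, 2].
Use y[k] = Σ_j a[j]·b[(k-j) mod 3]. y[0] = 1×1 + 3×2 + 2×3 = 13; y[1] = 1×3 + 3×1 + 2×2 = 10; y[2] = 1×2 + 3×3 + 2×1 = 13. Result: [13, 10, 13]

[13, 10, 13]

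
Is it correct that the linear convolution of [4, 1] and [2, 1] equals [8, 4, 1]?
Recompute linear convolution of [4, 1] and [2, 1]: y[0] = 4×2 = 8; y[1] = 4×1 + 1×2 = 6; y[2] = 1×1 = 1 → [8, 6, 1]. Compare to given [8, 4, 1]: they differ at index 1: given 4, correct 6, so answer: No

No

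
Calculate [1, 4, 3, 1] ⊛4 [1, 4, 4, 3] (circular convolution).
Use y[k] = Σ_j f[j]·g[(k-j) mod 4]. y[0] = 1×1 + 4×3 + 3×4 + 1×4 = 29; y[1] = 1×4 + 4×1 + 3×3 + 1×4 = 21; y[2] = 1×4 + 4×4 + 3×1 + 1×3 = 26; y[3] = 1×3 + 4×4 + 3×4 + 1×1 = 32. Result: [29, 21, 26, 32]

[29, 21, 26, 32]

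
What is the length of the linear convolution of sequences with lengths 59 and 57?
Linear/full convolution length: m + n - 1 = 59 + 57 - 1 = 115

115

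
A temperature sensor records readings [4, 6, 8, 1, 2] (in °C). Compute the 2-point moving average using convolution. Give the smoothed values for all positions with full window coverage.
2-point moving average kernel = [1, 1]. Apply in 'valid' mode (full window coverage): avg[0] = (4 + 6) / 2 = 5.0; avg[1] = (6 + 8) / 2 = 7.0; avg[2] = (8 + 1) / 2 = 4.5; avg[3] = (1 + 2) / 2 = 1.5. Smoothed values: [5.0, 7.0, 4.5, 1.5]

[5.0, 7.0, 4.5, 1.5]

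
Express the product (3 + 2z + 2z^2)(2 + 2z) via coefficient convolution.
Ascending coefficients: a = [3, 2, 2], b = [2, 2]. c[0] = 3×2 = 6; c[1] = 3×2 + 2×2 = 10; c[2] = 2×2 + 2×2 = 8; c[3] = 2×2 = 4. Result coefficients: [6, 10, 8, 4] → 6 + 10z + 8z^2 + 4z^3

6 + 10z + 8z^2 + 4z^3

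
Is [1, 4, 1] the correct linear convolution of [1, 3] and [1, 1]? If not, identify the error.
Recompute linear convolution of [1, 3] and [1, 1]: y[0] = 1×1 = 1; y[1] = 1×1 + 3×1 = 4; y[2] = 3×1 = 3 → [1, 4, 3]. Compare to given [1, 4, 1]: they differ at index 2: given 1, correct 3, so answer: No

No. Error at index 2: given 1, correct 3.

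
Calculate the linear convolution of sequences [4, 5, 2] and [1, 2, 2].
y[0] = 4×1 = 4; y[1] = 4×2 + 5×1 = 13; y[2] = 4×2 + 5×2 + 2×1 = 20; y[3] = 5×2 + 2×2 = 14; y[4] = 2×2 = 4

[4, 13, 20, 14, 4]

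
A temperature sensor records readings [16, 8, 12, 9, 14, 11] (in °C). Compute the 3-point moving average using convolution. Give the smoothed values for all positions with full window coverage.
3-point moving average kernel = [1, 1, 1]. Apply in 'valid' mode (full window coverage): avg[0] = (16 + 8 + 12) / 3 = 12.0; avg[1] = (8 + 12 + 9) / 3 = 9.67; avg[2] = (12 + 9 + 14) / 3 = 11.67; avg[3] = (9 + 14 + 11) / 3 = 11.33. Smoothed values: [12.0, 9.67, 11.67, 11.33]

[12.0, 9.67, 11.67, 11.33]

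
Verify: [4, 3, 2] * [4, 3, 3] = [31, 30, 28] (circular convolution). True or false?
Recompute circular convolution of [4, 3, 2] and [4, 3, 3]: y[0] = 4×4 + 3×3 + 2×3 = 31; y[1] = 4×3 + 3×4 + 2×3 = 30; y[2] = 4×3 + 3×3 + 2×4 = 29 → [31, 30, 29]. Compare to given [31, 30, 28]: they differ at index 2: given 28, correct 29, so answer: No

No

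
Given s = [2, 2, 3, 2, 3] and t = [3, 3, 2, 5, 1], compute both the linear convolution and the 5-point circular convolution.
Linear: y_lin[0] = 2×3 = 6; y_lin[1] = 2×3 + 2×3 = 12; y_lin[2] = 2×2 + 2×3 + 3×3 = 19; y_lin[3] = 2×5 + 2×2 + 3×3 + 2×3 = 29; y_lin[4] = 2×1 + 2×5 + 3×2 + 2×3 + 3×3 = 33; y_lin[5] = 2×1 + 3×5 + 2×2 + 3×3 = 30; y_lin[6] = 3×1 + 2×5 + 3×2 = 19; y_lin[7] = 2×1 + 3×5 = 17; y_lin[8] = 3×1 = 3 → [6, 12, 19, 29, 33, 30, 19, 17, 3]. Circular (length 5): y[0] = 2×3 + 2×1 + 3×5 + 2×2 + 3×3 = 36; y[1] = 2×3 + 2×3 + 3×1 + 2×5 + 3×2 = 31; y[2] = 2×2 + 2×3 + 3×3 + 2×1 + 3×5 = 36; y[3] = 2×5 + 2×2 + 3×3 + 2×3 + 3×1 = 32; y[4] = 2×1 + 2×5 + 3×2 + 2×3 + 3×3 = 33 → [36, 31, 36, 32, 33]

Linear: [6, 12, 19, 29, 33, 30, 19, 17, 3], Circular: [36, 31, 36, 32, 33]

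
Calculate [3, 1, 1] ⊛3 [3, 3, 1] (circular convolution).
Use y[k] = Σ_j u[j]·v[(k-j) mod 3]. y[0] = 3×3 + 1×1 + 1×3 = 13; y[1] = 3×3 + 1×3 + 1×1 = 13; y[2] = 3×1 + 1×3 + 1×3 = 9. Result: [13, 13, 9]

[13, 13, 9]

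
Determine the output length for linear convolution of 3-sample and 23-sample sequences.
Linear/full convolution length: m + n - 1 = 3 + 23 - 1 = 25

25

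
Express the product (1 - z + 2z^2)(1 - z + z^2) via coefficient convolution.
Ascending coefficients: a = [1, -1, 2], b = [1, -1, 1]. c[0] = 1×1 = 1; c[1] = 1×-1 + -1×1 = -2; c[2] = 1×1 + -1×-1 + 2×1 = 4; c[3] = -1×1 + 2×-1 = -3; c[4] = 2×1 = 2. Result coefficients: [1, -2, 4, -3, 2] → 1 - 2z + 4z^2 - 3z^3 + 2z^4

1 - 2z + 4z^2 - 3z^3 + 2z^4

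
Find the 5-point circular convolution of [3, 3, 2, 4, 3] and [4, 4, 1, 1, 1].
Use y[k] = Σ_j u[j]·v[(k-j) mod 5]. y[0] = 3×4 + 3×1 + 2×1 + 4×1 + 3×4 = 33; y[1] = 3×4 + 3×4 + 2×1 + 4×1 + 3×1 = 33; y[2] = 3×1 + 3×4 + 2×4 + 4×1 + 3×1 = 30; y[3] = 3×1 + 3×1 + 2×4 + 4×4 + 3×1 = 33; y[4] = 3×1 + 3×1 + 2×1 + 4×4 + 3×4 = 36. Result: [33, 33, 30, 33, 36]

[33, 33, 30, 33, 36]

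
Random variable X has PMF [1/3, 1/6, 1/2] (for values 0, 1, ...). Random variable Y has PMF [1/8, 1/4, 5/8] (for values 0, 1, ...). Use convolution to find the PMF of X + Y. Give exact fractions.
P(X+Y=k) = Σ_i P(X=i)·P(Y=k-i) — a convolution of [1/3, 1/6, 1/2] and [1/8, 1/4, 5/8]. P(X+Y=0) = (1/3)×(1/8) = 1/24; P(X+Y=1) = (1/3)×(1/4) + (1/6)×(1/8) = 1/12 + 1/48 = 5/48; P(X+Y=2) = (1/3)×(5/8) + (1/6)×(1/4) + (1/2)×(1/8) = 5/24 + 1/24 + 1/16 = 5/16; P(X+Y=3) = (1/6)×(5/8) + (1/2)×(1/4) = 5/48 + 1/8 = 11/48; P(X+Y=4) = (1/2)×(5/8) = 5/16. PMF: [1/24, 5/48, 5/16, 11/48, 5/16] (sums to 1 ✓)

[1/24, 5/48, 5/16, 11/48, 5/16]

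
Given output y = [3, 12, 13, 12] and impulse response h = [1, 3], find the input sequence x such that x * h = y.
Deconvolve y=[3, 12, 13, 12] by h=[1, 3]. Since h[0]=1, solve forward: x[0] = y[0] / 1 = 3; x[1] = (y[1] - 3×3) / 1 = 3; x[2] = (y[2] - 3×3) / 1 = 4. So x = [3, 3, 4]. Check by forward convolution: y[0] = 3×1 = 3; y[1] = 3×3 + 3×1 = 12; y[2] = 3×3 + 4×1 = 13; y[3] = 4×3 = 12

[3, 3, 4]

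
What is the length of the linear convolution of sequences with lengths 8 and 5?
Linear/full convolution length: m + n - 1 = 8 + 5 - 1 = 12

12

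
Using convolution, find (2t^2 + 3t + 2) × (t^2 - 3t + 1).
Ascending coefficients: a = [2, 3, 2], b = [1, -3, 1]. c[0] = 2×1 = 2; c[1] = 2×-3 + 3×1 = -3; c[2] = 2×1 + 3×-3 + 2×1 = -5; c[3] = 3×1 + 2×-3 = -3; c[4] = 2×1 = 2. Result coefficients: [2, -3, -5, -3, 2] → 2t^4 - 3t^3 - 5t^2 - 3t + 2

2t^4 - 3t^3 - 5t^2 - 3t + 2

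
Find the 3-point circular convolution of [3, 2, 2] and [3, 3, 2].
Use y[k] = Σ_j f[j]·g[(k-j) mod 3]. y[0] = 3×3 + 2×2 + 2×3 = 19; y[1] = 3×3 + 2×3 + 2×2 = 19; y[2] = 3×2 + 2×3 + 2×3 = 18. Result: [19, 19, 18]

[19, 19, 18]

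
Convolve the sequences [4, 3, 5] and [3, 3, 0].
y[0] = 4×3 = 12; y[1] = 4×3 + 3×3 = 21; y[2] = 4×0 + 3×3 + 5×3 = 24; y[3] = 3×0 + 5×3 = 15; y[4] = 5×0 = 0

[12, 21, 24, 15, 0]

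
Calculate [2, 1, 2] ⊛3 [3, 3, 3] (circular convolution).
Use y[k] = Σ_j s[j]·t[(k-j) mod 3]. y[0] = 2×3 + 1×3 + 2×3 = 15; y[1] = 2×3 + 1×3 + 2×3 = 15; y[2] = 2×3 + 1×3 + 2×3 = 15. Result: [15, 15, 15]

[15, 15, 15]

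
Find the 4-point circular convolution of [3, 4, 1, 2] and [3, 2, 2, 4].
Use y[k] = Σ_j x[j]·h[(k-j) mod 4]. y[0] = 3×3 + 4×4 + 1×2 + 2×2 = 31; y[1] = 3×2 + 4×3 + 1×4 + 2×2 = 26; y[2] = 3×2 + 4×2 + 1×3 + 2×4 = 25; y[3] = 3×4 + 4×2 + 1×2 + 2×3 = 28. Result: [31, 26, 25, 28]

[31, 26, 25, 28]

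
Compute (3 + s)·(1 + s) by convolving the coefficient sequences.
Ascending coefficients: a = [3, 1], b = [1, 1]. c[0] = 3×1 = 3; c[1] = 3×1 + 1×1 = 4; c[2] = 1×1 = 1. Result coefficients: [3, 4, 1] → 3 + 4s + s^2

3 + 4s + s^2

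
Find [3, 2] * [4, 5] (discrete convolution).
y[0] = 3×4 = 12; y[1] = 3×5 + 2×4 = 23; y[2] = 2×5 = 10

[12, 23, 10]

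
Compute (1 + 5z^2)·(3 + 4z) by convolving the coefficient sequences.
Ascending coefficients: a = [1, 0, 5], b = [3, 4]. c[0] = 1×3 = 3; c[1] = 1×4 + 0×3 = 4; c[2] = 0×4 + 5×3 = 15; c[3] = 5×4 = 20. Result coefficients: [3, 4, 15, 20] → 3 + 4z + 15z^2 + 20z^3

3 + 4z + 15z^2 + 20z^3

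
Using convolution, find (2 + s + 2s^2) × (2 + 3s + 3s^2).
Ascending coefficients: a = [2, 1, 2], b = [2, 3, 3]. c[0] = 2×2 = 4; c[1] = 2×3 + 1×2 = 8; c[2] = 2×3 + 1×3 + 2×2 = 13; c[3] = 1×3 + 2×3 = 9; c[4] = 2×3 = 6. Result coefficients: [4, 8, 13, 9, 6] → 4 + 8s + 13s^2 + 9s^3 + 6s^4

4 + 8s + 13s^2 + 9s^3 + 6s^4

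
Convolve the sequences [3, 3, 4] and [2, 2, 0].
y[0] = 3×2 = 6; y[1] = 3×2 + 3×2 = 12; y[2] = 3×0 + 3×2 + 4×2 = 14; y[3] = 3×0 + 4×2 = 8; y[4] = 4×0 = 0

[6, 12, 14, 8, 0]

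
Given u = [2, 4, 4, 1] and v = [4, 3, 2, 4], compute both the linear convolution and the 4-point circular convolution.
Linear: y_lin[0] = 2×4 = 8; y_lin[1] = 2×3 + 4×4 = 22; y_lin[2] = 2×2 + 4×3 + 4×4 = 32; y_lin[3] = 2×4 + 4×2 + 4×3 + 1×4 = 32; y_lin[4] = 4×4 + 4×2 + 1×3 = 27; y_lin[5] = 4×4 + 1×2 = 18; y_lin[6] = 1×4 = 4 → [8, 22, 32, 32, 27, 18, 4]. Circular (length 4): y[0] = 2×4 + 4×4 + 4×2 + 1×3 = 35; y[1] = 2×3 + 4×4 + 4×4 + 1×2 = 40; y[2] = 2×2 + 4×3 + 4×4 + 1×4 = 36; y[3] = 2×4 + 4×2 + 4×3 + 1×4 = 32 → [35, 40, 36, 32]

Linear: [8, 22, 32, 32, 27, 18, 4], Circular: [35, 40, 36, 32]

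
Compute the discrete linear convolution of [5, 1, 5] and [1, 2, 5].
y[0] = 5×1 = 5; y[1] = 5×2 + 1×1 = 11; y[2] = 5×5 + 1×2 + 5×1 = 32; y[3] = 1×5 + 5×2 = 15; y[4] = 5×5 = 25

[5, 11, 32, 15, 25]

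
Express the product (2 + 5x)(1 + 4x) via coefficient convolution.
Ascending coefficients: a = [2, 5], b = [1, 4]. c[0] = 2×1 = 2; c[1] = 2×4 + 5×1 = 13; c[2] = 5×4 = 20. Result coefficients: [2, 13, 20] → 2 + 13x + 20x^2

2 + 13x + 20x^2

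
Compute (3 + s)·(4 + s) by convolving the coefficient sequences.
Ascending coefficients: a = [3, 1], b = [4, 1]. c[0] = 3×4 = 12; c[1] = 3×1 + 1×4 = 7; c[2] = 1×1 = 1. Result coefficients: [12, 7, 1] → 12 + 7s + s^2

12 + 7s + s^2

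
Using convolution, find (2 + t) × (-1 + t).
Ascending coefficients: a = [2, 1], b = [-1, 1]. c[0] = 2×-1 = -2; c[1] = 2×1 + 1×-1 = 1; c[2] = 1×1 = 1. Result coefficients: [-2, 1, 1] → -2 + t + t^2

-2 + t + t^2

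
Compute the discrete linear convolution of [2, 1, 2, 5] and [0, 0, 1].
y[0] = 2×0 = 0; y[1] = 2×0 + 1×0 = 0; y[2] = 2×1 + 1×0 + 2×0 = 2; y[3] = 1×1 + 2×0 + 5×0 = 1; y[4] = 2×1 + 5×0 = 2; y[5] = 5×1 = 5

[0, 0, 2, 1, 2, 5]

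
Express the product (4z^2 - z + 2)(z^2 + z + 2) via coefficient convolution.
Ascending coefficients: a = [2, -1, 4], b = [2, 1, 1]. c[0] = 2×2 = 4; c[1] = 2×1 + -1×2 = 0; c[2] = 2×1 + -1×1 + 4×2 = 9; c[3] = -1×1 + 4×1 = 3; c[4] = 4×1 = 4. Result coefficients: [4, 0, 9, 3, 4] → 4z^4 + 3z^3 + 9z^2 + 4

4z^4 + 3z^3 + 9z^2 + 4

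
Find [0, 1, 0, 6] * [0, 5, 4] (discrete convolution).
y[0] = 0×0 = 0; y[1] = 0×5 + 1×0 = 0; y[2] = 0×4 + 1×5 + 0×0 = 5; y[3] = 1×4 + 0×5 + 6×0 = 4; y[4] = 0×4 + 6×5 = 30; y[5] = 6×4 = 24

[0, 0, 5, 4, 30, 24]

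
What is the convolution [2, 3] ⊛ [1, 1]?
y[0] = 2×1 = 2; y[1] = 2×1 + 3×1 = 5; y[2] = 3×1 = 3

[2, 5, 3]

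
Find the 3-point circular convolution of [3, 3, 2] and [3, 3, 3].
Use y[k] = Σ_j x[j]·h[(k-j) mod 3]. y[0] = 3×3 + 3×3 + 2×3 = 24; y[1] = 3×3 + 3×3 + 2×3 = 24; y[2] = 3×3 + 3×3 + 2×3 = 24. Result: [24, 24, 24]

[24, 24, 24]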